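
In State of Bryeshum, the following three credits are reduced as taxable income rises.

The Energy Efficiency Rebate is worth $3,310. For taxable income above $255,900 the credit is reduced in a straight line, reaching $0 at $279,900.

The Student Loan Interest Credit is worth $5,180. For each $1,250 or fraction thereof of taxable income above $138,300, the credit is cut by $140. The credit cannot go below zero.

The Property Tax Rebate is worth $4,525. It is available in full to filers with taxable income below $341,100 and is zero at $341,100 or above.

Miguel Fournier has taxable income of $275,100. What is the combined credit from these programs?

$5,187

Energy Efficiency Rebate: $275,100 is $19,200 into a $24,000 phase-out range, leaving 4,800/24,000 of the credit: $3,310 × 4,800/24,000 = $662.
Student Loan Interest Credit: income exceeds $138,300 by $136,800 → 110 increments × $140 = $15,400 ≥ base, so the credit is $0.
Property Tax Rebate: $275,100 is below the $341,100 cutoff, so the full $4,525 applies.
Total: $662 + $0 + $4,525 = $5,187.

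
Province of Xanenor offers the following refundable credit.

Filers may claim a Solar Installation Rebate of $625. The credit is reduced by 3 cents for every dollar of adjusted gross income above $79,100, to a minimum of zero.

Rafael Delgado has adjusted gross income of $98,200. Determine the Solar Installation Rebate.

$52

Solar Installation Rebate: 3% of the $19,100 excess over $79,100 is $573; credit = $625 − $573 = $52.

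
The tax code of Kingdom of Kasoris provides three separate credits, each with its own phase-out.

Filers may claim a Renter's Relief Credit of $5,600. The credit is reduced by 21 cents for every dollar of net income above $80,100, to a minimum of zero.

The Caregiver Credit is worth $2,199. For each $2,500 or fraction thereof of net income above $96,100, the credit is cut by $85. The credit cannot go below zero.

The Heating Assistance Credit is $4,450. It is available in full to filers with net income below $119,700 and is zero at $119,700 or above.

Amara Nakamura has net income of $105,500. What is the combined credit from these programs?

Renter's Relief Credit: 21% of the $25,400 excess over $80,100 is $5,334; credit = $5,600 − $5,334 = $266.
Caregiver Credit: income exceeds $96,100 by $9,400, which is 4 full-or-partial $2,500 increments; reduction = 4 × $85 = $340, leaving $1,859.
Heating Assistance Credit: $105,500 is below the $119,700 cutoff, so the full $4,450 applies.
Total: $266 + $1,859 + $4,450 = $6,575.

$6,575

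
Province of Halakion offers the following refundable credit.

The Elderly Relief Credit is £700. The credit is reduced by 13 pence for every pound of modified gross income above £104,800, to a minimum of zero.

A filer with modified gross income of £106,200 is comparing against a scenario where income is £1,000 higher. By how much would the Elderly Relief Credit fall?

£130

At £106,200 — 13% of the £1,400 excess over £104,800 is £182; credit = £700 − £182 = £518.
At £107,200 — 13% of the £2,400 excess over £104,800 is £312; credit = £700 − £312 = £388.
Lost: £518 − £388 = £130.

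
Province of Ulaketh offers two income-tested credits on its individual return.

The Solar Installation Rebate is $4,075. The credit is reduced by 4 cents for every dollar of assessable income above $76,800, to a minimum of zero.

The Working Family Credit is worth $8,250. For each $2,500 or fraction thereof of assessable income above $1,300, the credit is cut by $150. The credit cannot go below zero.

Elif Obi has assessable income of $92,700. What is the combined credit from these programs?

$6,139

Solar Installation Rebate: 4% of the $15,900 excess over $76,800 is $636; credit = $4,075 − $636 = $3,439.
Working Family Credit: income exceeds $1,300 by $91,400, which is 37 full-or-partial $2,500 increments; reduction = 37 × $150 = $5,550, leaving $2,700.
Total: $3,439 + $2,700 = $6,139.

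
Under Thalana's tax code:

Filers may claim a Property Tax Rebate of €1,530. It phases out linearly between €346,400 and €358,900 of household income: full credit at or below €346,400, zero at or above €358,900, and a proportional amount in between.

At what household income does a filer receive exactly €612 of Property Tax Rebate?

€612 is 612/1,530 of the full €1,530, so 918/1,530 of the €12,500 range has been used: income = €346,400 + €12,500 × 918/1,530 = €353,900.

€353,900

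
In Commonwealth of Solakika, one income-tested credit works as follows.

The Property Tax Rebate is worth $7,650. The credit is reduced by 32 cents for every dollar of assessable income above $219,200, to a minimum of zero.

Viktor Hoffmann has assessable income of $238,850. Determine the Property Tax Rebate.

Property Tax Rebate: 32% of the $19,650 excess over $219,200 is $6,288; credit = $7,650 − $6,288 = $1,362.

$1,362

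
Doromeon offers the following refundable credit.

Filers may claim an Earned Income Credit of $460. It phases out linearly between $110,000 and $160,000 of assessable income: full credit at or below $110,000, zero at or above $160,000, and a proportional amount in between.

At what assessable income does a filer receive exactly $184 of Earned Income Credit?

$184 is 184/460 of the full $460, so 276/460 of the $50,000 range has been used: income = $110,000 + $50,000 × 276/460 = $140,000.

$140,000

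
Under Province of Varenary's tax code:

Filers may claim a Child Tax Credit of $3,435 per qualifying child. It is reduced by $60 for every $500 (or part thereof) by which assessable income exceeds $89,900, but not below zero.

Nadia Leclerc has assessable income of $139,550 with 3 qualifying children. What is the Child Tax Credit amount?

Child Tax Credit: base = 3 × $3,435 = $10,305. income exceeds $89,900 by $49,650, which is 100 full-or-partial $500 increments; reduction = 100 × $60 = $6,000, leaving $4,305.

$4,305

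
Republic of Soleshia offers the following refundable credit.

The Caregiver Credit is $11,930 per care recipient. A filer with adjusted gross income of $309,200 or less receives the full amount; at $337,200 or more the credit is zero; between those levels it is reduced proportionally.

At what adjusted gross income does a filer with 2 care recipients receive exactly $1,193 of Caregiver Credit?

$335,800

Full credit = 2 × $11,930 = $23,860.
$1,193 is 1,193/23,860 of the full $23,860, so 22,667/23,860 of the $28,000 range has been used: income = $309,200 + $28,000 × 22,667/23,860 = $335,800.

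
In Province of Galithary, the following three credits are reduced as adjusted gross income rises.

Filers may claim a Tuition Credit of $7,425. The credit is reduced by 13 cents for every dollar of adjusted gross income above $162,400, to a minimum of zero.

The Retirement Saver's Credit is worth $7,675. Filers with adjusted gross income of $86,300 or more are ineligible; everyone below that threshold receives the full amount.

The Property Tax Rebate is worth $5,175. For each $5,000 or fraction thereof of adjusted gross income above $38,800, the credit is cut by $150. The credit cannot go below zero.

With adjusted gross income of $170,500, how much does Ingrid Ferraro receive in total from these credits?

$7,497

Tuition Credit: 13% of the $8,100 excess over $162,400 is $1,053; credit = $7,425 − $1,053 = $6,372.
Retirement Saver's Credit: $170,500 meets or exceeds the $86,300 cutoff, so the credit is $0.
Property Tax Rebate: income exceeds $38,800 by $131,700, which is 27 full-or-partial $5,000 increments; reduction = 27 × $150 = $4,050, leaving $1,125.
Total: $6,372 + $0 + $1,125 = $7,497.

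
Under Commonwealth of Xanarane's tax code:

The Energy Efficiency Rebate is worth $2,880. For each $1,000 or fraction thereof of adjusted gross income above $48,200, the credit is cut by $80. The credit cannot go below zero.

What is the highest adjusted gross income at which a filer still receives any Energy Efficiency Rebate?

After 35 increments the reduction is 35 × $80 = $2,800, leaving $80; one more increment wipes it out. Increment 35 ends at excess 35 × $1,000 = $35,000, so the highest qualifying income is $48,200 + $35,000 = $83,200.

$83,200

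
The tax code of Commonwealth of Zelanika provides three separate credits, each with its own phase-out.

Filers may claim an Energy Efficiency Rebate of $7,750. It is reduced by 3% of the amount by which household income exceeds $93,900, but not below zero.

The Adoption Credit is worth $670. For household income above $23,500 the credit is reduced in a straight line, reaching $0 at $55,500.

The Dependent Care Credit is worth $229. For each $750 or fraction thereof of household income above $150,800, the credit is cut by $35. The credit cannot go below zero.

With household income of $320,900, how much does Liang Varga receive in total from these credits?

Energy Efficiency Rebate: 3% of the $227,000 excess over $93,900 is $6,810; credit = $7,750 − $6,810 = $940.
Adoption Credit: $320,900 is at or above $55,500, so the credit is $0.
Dependent Care Credit: income exceeds $150,800 by $170,100 → 227 increments × $35 = $7,945 ≥ base, so the credit is $0.
Total: $940 + $0 + $0 = $940.

$940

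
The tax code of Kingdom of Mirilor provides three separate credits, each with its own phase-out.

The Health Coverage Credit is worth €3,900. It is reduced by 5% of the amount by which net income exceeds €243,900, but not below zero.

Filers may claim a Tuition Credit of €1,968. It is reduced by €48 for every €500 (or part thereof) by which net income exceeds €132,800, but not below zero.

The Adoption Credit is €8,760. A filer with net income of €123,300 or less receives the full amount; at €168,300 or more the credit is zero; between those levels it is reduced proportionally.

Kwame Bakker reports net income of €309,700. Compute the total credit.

€610

Health Coverage Credit: 5% of the €65,800 excess over €243,900 is €3,290; credit = €3,900 − €3,290 = €610.
Tuition Credit: income exceeds €132,800 by €176,900 → 354 increments × €48 = €16,992 ≥ base, so the credit is €0.
Adoption Credit: €309,700 is at or above €168,300, so the credit is €0.
Total: €610 + €0 + €0 = €610.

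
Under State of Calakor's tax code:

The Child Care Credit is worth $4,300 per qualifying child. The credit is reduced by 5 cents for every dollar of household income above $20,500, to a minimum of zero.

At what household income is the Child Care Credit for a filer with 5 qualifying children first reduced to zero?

$450,500

Full credit = 5 × $4,300 = $21,500.
The credit falls by 5% of each dollar above $20,500, so it reaches zero when the excess is $21,500 / 5% = $430,000: income = $20,500 + $430,000 = $450,500.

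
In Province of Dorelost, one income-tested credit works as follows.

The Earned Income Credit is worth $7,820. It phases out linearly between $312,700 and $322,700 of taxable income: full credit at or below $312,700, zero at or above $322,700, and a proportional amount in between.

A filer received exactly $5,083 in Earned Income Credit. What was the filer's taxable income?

$316,200

$5,083 is 5,083/7,820 of the full $7,820, so 2,737/7,820 of the $10,000 range has been used: income = $312,700 + $10,000 × 2,737/7,820 = $316,200.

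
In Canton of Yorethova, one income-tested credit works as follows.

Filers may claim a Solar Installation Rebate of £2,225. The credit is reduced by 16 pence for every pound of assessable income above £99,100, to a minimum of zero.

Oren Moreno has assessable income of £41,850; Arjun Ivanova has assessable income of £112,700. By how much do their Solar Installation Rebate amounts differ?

Oren (£41,850): Solar Installation Rebate: £41,850 is at or below the £99,100 threshold, so the full £2,225 applies.
Arjun (£112,700): Solar Installation Rebate: 16% of the £13,600 excess over £99,100 is £2,176; credit = £2,225 − £2,176 = £49.
Difference: |£2,225 − £49| = £2,176.

£2,176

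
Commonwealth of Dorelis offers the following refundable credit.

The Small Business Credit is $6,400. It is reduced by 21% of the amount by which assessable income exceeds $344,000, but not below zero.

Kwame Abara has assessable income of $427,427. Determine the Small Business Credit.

Small Business Credit: 21% of the $83,427 excess over $344,000 is $17,519.67 ≥ base, so the credit is $0.

$0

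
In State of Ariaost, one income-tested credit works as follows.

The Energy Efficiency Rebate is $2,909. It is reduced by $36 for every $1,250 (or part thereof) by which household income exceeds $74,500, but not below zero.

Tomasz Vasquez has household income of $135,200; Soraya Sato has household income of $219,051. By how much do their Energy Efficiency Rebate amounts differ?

$1,145

Tomasz ($135,200): Energy Efficiency Rebate: income exceeds $74,500 by $60,700, which is 49 full-or-partial $1,250 increments; reduction = 49 × $36 = $1,764, leaving $1,145.
Soraya ($219,051): Energy Efficiency Rebate: income exceeds $74,500 by $144,551 → 116 increments × $36 = $4,176 ≥ base, so the credit is $0.
Difference: |$1,145 − $0| = $1,145.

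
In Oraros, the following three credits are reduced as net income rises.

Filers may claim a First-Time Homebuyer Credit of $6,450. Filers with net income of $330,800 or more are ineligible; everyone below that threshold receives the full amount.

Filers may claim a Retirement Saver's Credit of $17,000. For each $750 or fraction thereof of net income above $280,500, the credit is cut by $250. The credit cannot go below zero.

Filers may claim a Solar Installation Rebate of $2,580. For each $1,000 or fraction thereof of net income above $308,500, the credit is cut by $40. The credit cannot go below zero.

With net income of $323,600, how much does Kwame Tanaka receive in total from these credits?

$10,890

First-Time Homebuyer Credit: $323,600 is below the $330,800 cutoff, so the full $6,450 applies.
Retirement Saver's Credit: income exceeds $280,500 by $43,100, which is 58 full-or-partial $750 increments; reduction = 58 × $250 = $14,500, leaving $2,500.
Solar Installation Rebate: income exceeds $308,500 by $15,100, which is 16 full-or-partial $1,000 increments; reduction = 16 × $40 = $640, leaving $1,940.
Total: $6,450 + $2,500 + $1,940 = $10,890.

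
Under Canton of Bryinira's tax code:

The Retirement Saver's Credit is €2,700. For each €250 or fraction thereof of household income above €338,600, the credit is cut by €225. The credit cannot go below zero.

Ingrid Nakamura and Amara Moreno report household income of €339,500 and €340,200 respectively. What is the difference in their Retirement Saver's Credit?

€675

Ingrid (€339,500): Retirement Saver's Credit: income exceeds €338,600 by €900, which is 4 full-or-partial €250 increments; reduction = 4 × €225 = €900, leaving €1,800.
Amara (€340,200): Retirement Saver's Credit: income exceeds €338,600 by €1,600, which is 7 full-or-partial €250 increments; reduction = 7 × €225 = €1,575, leaving €1,125.
Difference: |€1,800 − €1,125| = €675.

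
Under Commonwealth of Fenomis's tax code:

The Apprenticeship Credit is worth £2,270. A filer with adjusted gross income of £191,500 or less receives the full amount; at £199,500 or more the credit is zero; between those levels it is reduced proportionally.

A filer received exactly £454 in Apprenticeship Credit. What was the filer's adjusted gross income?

£454 is 454/2,270 of the full £2,270, so 1,816/2,270 of the £8,000 range has been used: income = £191,500 + £8,000 × 1,816/2,270 = £197,900.

£197,900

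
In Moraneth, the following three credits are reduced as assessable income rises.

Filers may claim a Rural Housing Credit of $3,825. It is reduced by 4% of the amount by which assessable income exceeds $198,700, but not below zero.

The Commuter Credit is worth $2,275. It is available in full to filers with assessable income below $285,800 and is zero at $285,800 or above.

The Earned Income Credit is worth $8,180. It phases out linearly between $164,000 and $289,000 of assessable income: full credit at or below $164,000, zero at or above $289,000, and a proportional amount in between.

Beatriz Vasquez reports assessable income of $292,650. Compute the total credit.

$67

Rural Housing Credit: 4% of the $93,950 excess over $198,700 is $3,758; credit = $3,825 − $3,758 = $67.
Commuter Credit: $292,650 meets or exceeds the $285,800 cutoff, so the credit is $0.
Earned Income Credit: $292,650 is at or above $289,000, so the credit is $0.
Total: $67 + $0 + $0 = $67.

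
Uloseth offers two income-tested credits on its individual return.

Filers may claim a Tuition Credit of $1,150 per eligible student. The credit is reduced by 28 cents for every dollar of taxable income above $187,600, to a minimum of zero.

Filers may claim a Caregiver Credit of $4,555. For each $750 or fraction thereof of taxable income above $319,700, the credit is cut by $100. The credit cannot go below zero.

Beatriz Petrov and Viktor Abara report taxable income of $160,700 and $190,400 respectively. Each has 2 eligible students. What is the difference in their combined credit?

$784

Beatriz ($160,700): Tuition Credit: base = 2 × $1,150 = $2,300. $160,700 is at or below the $187,600 threshold, so the full $2,300 applies. Caregiver Credit: $160,700 is at or below the $319,700 threshold, so the full $4,555 applies. total $2,300 + $4,555 = $6,855
Viktor ($190,400): Tuition Credit: base = 2 × $1,150 = $2,300. 28% of the $2,800 excess over $187,600 is $784; credit = $2,300 − $784 = $1,516. Caregiver Credit: $190,400 is at or below the $319,700 threshold, so the full $4,555 applies. total $1,516 + $4,555 = $6,071
Difference: |$6,855 − $6,071| = $784.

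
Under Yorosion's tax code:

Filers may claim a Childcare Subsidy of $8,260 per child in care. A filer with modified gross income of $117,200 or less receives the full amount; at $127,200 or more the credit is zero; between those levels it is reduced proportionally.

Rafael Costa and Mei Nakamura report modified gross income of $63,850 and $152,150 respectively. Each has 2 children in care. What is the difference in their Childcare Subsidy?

Rafael ($63,850): Childcare Subsidy: base = 2 × $8,260 = $16,520. $63,850 is at or below the $117,200 threshold, so the full $16,520 applies.
Mei ($152,150): Childcare Subsidy: base = 2 × $8,260 = $16,520. $152,150 is at or above $127,200, so the credit is $0.
Difference: |$16,520 − $0| = $16,520.

$16,520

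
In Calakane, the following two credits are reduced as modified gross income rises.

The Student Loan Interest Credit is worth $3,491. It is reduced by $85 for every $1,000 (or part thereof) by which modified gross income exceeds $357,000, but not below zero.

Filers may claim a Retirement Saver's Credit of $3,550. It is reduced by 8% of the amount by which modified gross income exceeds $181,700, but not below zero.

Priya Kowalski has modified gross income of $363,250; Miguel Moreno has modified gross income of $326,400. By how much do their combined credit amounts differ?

Priya ($363,250): Student Loan Interest Credit: income exceeds $357,000 by $6,250, which is 7 full-or-partial $1,000 increments; reduction = 7 × $85 = $595, leaving $2,896. Retirement Saver's Credit: 8% of the $181,550 excess over $181,700 is $14,524 ≥ base, so the credit is $0. total $2,896 + $0 = $2,896
Miguel ($326,400): Student Loan Interest Credit: $326,400 is at or below the $357,000 threshold, so the full $3,491 applies. Retirement Saver's Credit: 8% of the $144,700 excess over $181,700 is $11,576 ≥ base, so the credit is $0. total $3,491 + $0 = $3,491
Difference: |$2,896 − $3,491| = $595.

$595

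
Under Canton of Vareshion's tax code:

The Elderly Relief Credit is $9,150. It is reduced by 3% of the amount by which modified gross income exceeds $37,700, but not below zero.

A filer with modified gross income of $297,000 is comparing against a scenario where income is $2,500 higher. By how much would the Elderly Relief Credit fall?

At $297,000 — 3% of the $259,300 excess over $37,700 is $7,779; credit = $9,150 − $7,779 = $1,371.
At $299,500 — 3% of the $261,800 excess over $37,700 is $7,854; credit = $9,150 − $7,854 = $1,296.
Lost: $1,371 − $1,296 = $75.

$75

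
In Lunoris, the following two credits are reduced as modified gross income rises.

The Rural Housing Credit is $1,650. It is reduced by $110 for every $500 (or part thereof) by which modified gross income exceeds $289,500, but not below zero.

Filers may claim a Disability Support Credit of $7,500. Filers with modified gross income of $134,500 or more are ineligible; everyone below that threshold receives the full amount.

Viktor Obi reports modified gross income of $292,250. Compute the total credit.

Rural Housing Credit: income exceeds $289,500 by $2,750, which is 6 full-or-partial $500 increments; reduction = 6 × $110 = $660, leaving $990.
Disability Support Credit: $292,250 meets or exceeds the $134,500 cutoff, so the credit is $0.
Total: $990 + $0 = $990.

$990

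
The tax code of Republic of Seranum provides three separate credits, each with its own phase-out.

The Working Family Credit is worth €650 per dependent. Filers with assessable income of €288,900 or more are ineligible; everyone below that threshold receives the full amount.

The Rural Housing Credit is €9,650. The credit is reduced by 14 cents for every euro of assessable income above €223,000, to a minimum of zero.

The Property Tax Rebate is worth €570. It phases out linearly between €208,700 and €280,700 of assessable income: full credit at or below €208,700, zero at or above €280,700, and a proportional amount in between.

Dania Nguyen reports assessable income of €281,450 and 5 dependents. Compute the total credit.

Working Family Credit: base = 5 × €650 = €3,250. €281,450 is below the €288,900 cutoff, so the full €3,250 applies.
Rural Housing Credit: 14% of the €58,450 excess over €223,000 is €8,183; credit = €9,650 − €8,183 = €1,467.
Property Tax Rebate: €281,450 is at or above €280,700, so the credit is €0.
Total: €3,250 + €1,467 + €0 = €4,717.

€4,717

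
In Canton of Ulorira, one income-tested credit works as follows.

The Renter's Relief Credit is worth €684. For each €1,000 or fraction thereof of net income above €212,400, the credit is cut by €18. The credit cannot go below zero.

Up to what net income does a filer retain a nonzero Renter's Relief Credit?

€249,400

After 37 increments the reduction is 37 × €18 = €666, leaving €18; one more increment wipes it out. Increment 37 ends at excess 37 × €1,000 = €37,000, so the highest qualifying income is €212,400 + €37,000 = €249,400.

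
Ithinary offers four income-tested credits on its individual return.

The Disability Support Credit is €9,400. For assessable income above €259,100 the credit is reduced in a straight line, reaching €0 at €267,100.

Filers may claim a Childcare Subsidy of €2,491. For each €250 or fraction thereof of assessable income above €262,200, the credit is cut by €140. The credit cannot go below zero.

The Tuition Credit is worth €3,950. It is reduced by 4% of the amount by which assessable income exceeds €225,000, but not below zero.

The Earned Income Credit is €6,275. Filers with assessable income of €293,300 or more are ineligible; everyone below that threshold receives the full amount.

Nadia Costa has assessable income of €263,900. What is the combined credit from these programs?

Disability Support Credit: €263,900 is €4,800 into a €8,000 phase-out range, leaving 3,200/8,000 of the credit: €9,400 × 3,200/8,000 = €3,760.
Childcare Subsidy: income exceeds €262,200 by €1,700, which is 7 full-or-partial €250 increments; reduction = 7 × €140 = €980, leaving €1,511.
Tuition Credit: 4% of the €38,900 excess over €225,000 is €1,556; credit = €3,950 − €1,556 = €2,394.
Earned Income Credit: €263,900 is below the €293,300 cutoff, so the full €6,275 applies.
Total: €3,760 + €1,511 + €2,394 + €6,275 = €13,940.

€13,940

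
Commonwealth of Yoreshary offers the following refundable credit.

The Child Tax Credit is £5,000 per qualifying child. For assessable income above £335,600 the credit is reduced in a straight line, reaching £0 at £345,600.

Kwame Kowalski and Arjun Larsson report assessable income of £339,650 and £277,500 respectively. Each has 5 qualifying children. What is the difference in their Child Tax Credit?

Kwame (£339,650): Child Tax Credit: base = 5 × £5,000 = £25,000. £339,650 is £4,050 into a £10,000 phase-out range, leaving 5,950/10,000 of the credit: £25,000 × 5,950/10,000 = £14,875.
Arjun (£277,500): Child Tax Credit: base = 5 × £5,000 = £25,000. £277,500 is at or below the £335,600 threshold, so the full £25,000 applies.
Difference: |£14,875 − £25,000| = £10,125.

£10,125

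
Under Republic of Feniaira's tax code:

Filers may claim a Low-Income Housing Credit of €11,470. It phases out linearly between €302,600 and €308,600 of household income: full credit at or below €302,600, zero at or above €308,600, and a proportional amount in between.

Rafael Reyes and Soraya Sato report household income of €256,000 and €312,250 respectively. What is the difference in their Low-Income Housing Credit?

Rafael (€256,000): Low-Income Housing Credit: €256,000 is at or below the €302,600 threshold, so the full €11,470 applies.
Soraya (€312,250): Low-Income Housing Credit: €312,250 is at or above €308,600, so the credit is €0.
Difference: |€11,470 − €0| = €11,470.

€11,470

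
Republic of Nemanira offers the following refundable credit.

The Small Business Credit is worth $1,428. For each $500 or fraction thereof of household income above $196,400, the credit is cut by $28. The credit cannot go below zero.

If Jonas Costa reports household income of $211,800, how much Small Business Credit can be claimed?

Small Business Credit: income exceeds $196,400 by $15,400, which is 31 full-or-partial $500 increments; reduction = 31 × $28 = $868, leaving $560.

$560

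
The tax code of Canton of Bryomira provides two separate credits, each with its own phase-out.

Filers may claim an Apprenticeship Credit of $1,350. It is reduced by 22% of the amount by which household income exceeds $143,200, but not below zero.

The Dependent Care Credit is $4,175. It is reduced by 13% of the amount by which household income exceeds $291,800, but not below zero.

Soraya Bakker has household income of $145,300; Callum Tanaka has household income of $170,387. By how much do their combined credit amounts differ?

$888

Soraya ($145,300): Apprenticeship Credit: 22% of the $2,100 excess over $143,200 is $462; credit = $1,350 − $462 = $888. Dependent Care Credit: $145,300 is at or below the $291,800 threshold, so the full $4,175 applies. total $888 + $4,175 = $5,063
Callum ($170,387): Apprenticeship Credit: 22% of the $27,187 excess over $143,200 is $5,981.14 ≥ base, so the credit is $0. Dependent Care Credit: $170,387 is at or below the $291,800 threshold, so the full $4,175 applies. total $0 + $4,175 = $4,175
Difference: |$5,063 − $4,175| = $888.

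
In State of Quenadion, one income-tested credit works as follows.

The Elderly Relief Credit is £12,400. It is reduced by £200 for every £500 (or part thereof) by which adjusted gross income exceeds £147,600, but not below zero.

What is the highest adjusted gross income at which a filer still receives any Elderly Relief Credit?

£178,100

After 61 increments the reduction is 61 × £200 = £12,200, leaving £200; one more increment wipes it out. Increment 61 ends at excess 61 × £500 = £30,500, so the highest qualifying income is £147,600 + £30,500 = £178,100.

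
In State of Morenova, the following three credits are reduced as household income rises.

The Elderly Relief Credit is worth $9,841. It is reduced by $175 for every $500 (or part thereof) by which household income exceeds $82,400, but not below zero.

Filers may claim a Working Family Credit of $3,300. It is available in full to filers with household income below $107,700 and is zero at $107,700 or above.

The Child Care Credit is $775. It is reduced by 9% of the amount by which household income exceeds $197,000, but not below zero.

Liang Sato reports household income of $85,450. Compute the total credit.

Elderly Relief Credit: income exceeds $82,400 by $3,050, which is 7 full-or-partial $500 increments; reduction = 7 × $175 = $1,225, leaving $8,616.
Working Family Credit: $85,450 is below the $107,700 cutoff, so the full $3,300 applies.
Child Care Credit: $85,450 is at or below the $197,000 threshold, so the full $775 applies.
Total: $8,616 + $3,300 + $775 = $12,691.

$12,691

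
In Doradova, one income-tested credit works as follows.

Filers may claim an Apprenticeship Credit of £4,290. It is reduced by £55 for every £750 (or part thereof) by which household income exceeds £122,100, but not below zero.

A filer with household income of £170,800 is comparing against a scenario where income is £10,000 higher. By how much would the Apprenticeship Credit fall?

£715

At £170,800 — income exceeds £122,100 by £48,700, which is 65 full-or-partial £750 increments; reduction = 65 × £55 = £3,575, leaving £715.
At £180,800 — income exceeds £122,100 by £58,700 → 79 increments × £55 = £4,345 ≥ base, so the credit is £0.
Lost: £715 − £0 = £715.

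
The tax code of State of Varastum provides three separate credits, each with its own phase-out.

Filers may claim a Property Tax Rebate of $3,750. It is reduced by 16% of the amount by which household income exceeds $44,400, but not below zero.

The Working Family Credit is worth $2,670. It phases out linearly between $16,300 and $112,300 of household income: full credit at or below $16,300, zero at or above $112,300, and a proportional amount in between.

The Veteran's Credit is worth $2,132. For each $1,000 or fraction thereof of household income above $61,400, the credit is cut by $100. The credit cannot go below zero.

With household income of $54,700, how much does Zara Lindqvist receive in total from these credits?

Property Tax Rebate: 16% of the $10,300 excess over $44,400 is $1,648; credit = $3,750 − $1,648 = $2,102.
Working Family Credit: $54,700 is $38,400 into a $96,000 phase-out range, leaving 57,600/96,000 of the credit: $2,670 × 57,600/96,000 = $1,602.
Veteran's Credit: $54,700 is at or below the $61,400 threshold, so the full $2,132 applies.
Total: $2,102 + $1,602 + $2,132 = $5,836.

$5,836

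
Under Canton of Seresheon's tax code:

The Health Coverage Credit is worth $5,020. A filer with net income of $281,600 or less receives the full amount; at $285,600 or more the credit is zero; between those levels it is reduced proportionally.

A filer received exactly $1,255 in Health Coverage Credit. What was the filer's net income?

$284,600

$1,255 is 1,255/5,020 of the full $5,020, so 3,765/5,020 of the $4,000 range has been used: income = $281,600 + $4,000 × 3,765/5,020 = $284,600.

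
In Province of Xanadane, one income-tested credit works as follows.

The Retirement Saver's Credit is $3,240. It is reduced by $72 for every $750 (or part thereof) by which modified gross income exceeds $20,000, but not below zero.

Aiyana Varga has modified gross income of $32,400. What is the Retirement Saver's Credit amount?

Retirement Saver's Credit: income exceeds $20,000 by $12,400, which is 17 full-or-partial $750 increments; reduction = 17 × $72 = $1,224, leaving $2,016.

$2,016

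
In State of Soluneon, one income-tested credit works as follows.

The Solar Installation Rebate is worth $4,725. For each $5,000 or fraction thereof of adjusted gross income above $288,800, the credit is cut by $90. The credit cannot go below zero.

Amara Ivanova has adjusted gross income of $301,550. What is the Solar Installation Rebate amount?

$4,455

Solar Installation Rebate: income exceeds $288,800 by $12,750, which is 3 full-or-partial $5,000 increments; reduction = 3 × $90 = $270, leaving $4,455.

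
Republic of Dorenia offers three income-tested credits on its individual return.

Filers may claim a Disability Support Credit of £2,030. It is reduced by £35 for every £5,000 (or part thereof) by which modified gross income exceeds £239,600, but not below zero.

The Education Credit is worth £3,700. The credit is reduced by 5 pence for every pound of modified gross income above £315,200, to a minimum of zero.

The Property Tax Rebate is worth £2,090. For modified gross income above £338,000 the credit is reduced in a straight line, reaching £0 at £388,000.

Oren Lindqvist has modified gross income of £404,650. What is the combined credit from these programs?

Disability Support Credit: income exceeds £239,600 by £165,050, which is 34 full-or-partial £5,000 increments; reduction = 34 × £35 = £1,190, leaving £840.
Education Credit: 5% of the £89,450 excess over £315,200 is £4,472.50 ≥ base, so the credit is £0.
Property Tax Rebate: £404,650 is at or above £388,000, so the credit is £0.
Total: £840 + £0 + £0 = £840.

£840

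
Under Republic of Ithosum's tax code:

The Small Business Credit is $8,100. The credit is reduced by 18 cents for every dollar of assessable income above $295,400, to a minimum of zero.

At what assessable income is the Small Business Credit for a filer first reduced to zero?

The credit falls by 18% of each dollar above $295,400, so it reaches zero when the excess is $8,100 / 18% = $45,000: income = $295,400 + $45,000 = $340,400.

$340,400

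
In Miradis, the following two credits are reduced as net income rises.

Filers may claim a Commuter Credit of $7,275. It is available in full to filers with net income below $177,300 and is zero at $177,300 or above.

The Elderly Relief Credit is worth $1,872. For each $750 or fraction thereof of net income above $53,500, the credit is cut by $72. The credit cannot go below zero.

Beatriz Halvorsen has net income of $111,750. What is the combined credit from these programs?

Commuter Credit: $111,750 is below the $177,300 cutoff, so the full $7,275 applies.
Elderly Relief Credit: income exceeds $53,500 by $58,250 → 78 increments × $72 = $5,616 ≥ base, so the credit is $0.
Total: $7,275 + $0 = $7,275.

$7,275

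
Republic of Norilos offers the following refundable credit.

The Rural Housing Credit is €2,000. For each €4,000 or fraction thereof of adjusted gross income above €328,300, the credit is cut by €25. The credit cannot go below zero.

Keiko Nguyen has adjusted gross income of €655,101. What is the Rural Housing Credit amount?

Rural Housing Credit: income exceeds €328,300 by €326,801 → 82 increments × €25 = €2,050 ≥ base, so the credit is €0.

€0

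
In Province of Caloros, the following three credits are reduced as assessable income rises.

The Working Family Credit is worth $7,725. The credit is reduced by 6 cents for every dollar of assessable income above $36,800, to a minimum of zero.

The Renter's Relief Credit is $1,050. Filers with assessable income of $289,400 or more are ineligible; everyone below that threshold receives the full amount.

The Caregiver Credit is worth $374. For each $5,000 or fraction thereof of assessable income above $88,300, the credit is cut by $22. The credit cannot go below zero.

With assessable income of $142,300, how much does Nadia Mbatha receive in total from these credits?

Working Family Credit: 6% of the $105,500 excess over $36,800 is $6,330; credit = $7,725 − $6,330 = $1,395.
Renter's Relief Credit: $142,300 is below the $289,400 cutoff, so the full $1,050 applies.
Caregiver Credit: income exceeds $88,300 by $54,000, which is 11 full-or-partial $5,000 increments; reduction = 11 × $22 = $242, leaving $132.
Total: $1,395 + $1,050 + $132 = $2,577.

$2,577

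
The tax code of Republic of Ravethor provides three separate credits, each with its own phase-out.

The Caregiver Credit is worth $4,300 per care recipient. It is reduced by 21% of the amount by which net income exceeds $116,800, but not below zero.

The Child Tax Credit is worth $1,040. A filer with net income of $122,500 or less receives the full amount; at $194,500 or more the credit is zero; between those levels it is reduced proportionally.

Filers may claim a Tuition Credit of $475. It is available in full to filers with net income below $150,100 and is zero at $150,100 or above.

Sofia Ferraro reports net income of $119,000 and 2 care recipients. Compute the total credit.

Caregiver Credit: base = 2 × $4,300 = $8,600. 21% of the $2,200 excess over $116,800 is $462; credit = $8,600 − $462 = $8,138.
Child Tax Credit: $119,000 is at or below the $122,500 threshold, so the full $1,040 applies.
Tuition Credit: $119,000 is below the $150,100 cutoff, so the full $475 applies.
Total: $8,138 + $1,040 + $475 = $9,653.

$9,653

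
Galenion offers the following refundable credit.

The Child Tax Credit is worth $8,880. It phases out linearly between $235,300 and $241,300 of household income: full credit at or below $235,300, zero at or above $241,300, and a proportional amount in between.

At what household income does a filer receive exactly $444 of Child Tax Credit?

$241,000

$444 is 444/8,880 of the full $8,880, so 8,436/8,880 of the $6,000 range has been used: income = $235,300 + $6,000 × 8,436/8,880 = $241,000.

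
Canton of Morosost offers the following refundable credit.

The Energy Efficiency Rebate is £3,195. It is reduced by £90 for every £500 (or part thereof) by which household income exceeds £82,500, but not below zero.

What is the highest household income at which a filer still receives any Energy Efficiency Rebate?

£100,000

After 35 increments the reduction is 35 × £90 = £3,150, leaving £45; one more increment wipes it out. Increment 35 ends at excess 35 × £500 = £17,500, so the highest qualifying income is £82,500 + £17,500 = £100,000.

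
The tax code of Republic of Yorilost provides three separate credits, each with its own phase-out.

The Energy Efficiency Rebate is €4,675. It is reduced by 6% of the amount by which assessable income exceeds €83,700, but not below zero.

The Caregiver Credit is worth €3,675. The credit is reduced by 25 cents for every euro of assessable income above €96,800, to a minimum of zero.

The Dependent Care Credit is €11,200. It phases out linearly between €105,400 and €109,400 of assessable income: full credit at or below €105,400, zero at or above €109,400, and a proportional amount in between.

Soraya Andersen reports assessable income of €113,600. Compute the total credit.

Energy Efficiency Rebate: 6% of the €29,900 excess over €83,700 is €1,794; credit = €4,675 − €1,794 = €2,881.
Caregiver Credit: 25% of the €16,800 excess over €96,800 is €4,200 ≥ base, so the credit is €0.
Dependent Care Credit: €113,600 is at or above €109,400, so the credit is €0.
Total: €2,881 + €0 + €0 = €2,881.

€2,881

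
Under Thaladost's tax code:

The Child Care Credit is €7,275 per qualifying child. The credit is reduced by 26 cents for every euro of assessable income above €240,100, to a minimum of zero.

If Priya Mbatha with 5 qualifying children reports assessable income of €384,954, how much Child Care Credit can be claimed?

Child Care Credit: base = 5 × €7,275 = €36,375. 26% of the €144,854 excess over €240,100 is €37,662.04 ≥ base, so the credit is €0.

€0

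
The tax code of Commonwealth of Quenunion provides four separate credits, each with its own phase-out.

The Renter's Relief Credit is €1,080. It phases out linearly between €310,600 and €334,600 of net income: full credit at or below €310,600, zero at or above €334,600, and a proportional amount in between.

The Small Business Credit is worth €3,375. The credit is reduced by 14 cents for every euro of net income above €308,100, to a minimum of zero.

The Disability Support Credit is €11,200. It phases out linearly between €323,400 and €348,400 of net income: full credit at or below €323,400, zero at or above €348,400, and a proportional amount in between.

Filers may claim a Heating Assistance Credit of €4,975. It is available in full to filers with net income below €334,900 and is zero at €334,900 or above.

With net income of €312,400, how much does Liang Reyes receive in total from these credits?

Renter's Relief Credit: €312,400 is €1,800 into a €24,000 phase-out range, leaving 22,200/24,000 of the credit: €1,080 × 22,200/24,000 = €999.
Small Business Credit: 14% of the €4,300 excess over €308,100 is €602; credit = €3,375 − €602 = €2,773.
Disability Support Credit: €312,400 is at or below the €323,400 threshold, so the full €11,200 applies.
Heating Assistance Credit: €312,400 is below the €334,900 cutoff, so the full €4,975 applies.
Total: €999 + €2,773 + €11,200 + €4,975 = €19,947.

€19,947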